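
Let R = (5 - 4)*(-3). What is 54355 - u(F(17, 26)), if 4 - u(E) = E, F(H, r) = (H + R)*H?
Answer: 54589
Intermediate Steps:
R = -3 (R = 1*(-3) = -3)
F(H, r) = H*(-3 + H) (F(H, r) = (H - 3)*H = (-3 + H)*H = H*(-3 + H))
u(E) = 4 - E
54355 - u(F(17, 26)) = 54355 - (4 - 17*(-3 + 17)) = 54355 - (4 - 17*14) = 54355 - (4 - 1*238) = 54355 - (4 - 238) = 54355 - 1*(-234) = 54355 + 234 = 54589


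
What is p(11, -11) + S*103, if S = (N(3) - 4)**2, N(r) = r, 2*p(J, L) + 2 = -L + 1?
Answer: 108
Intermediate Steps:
p(J, L) = -1/2 - L/2 (p(J, L) = -1 + (-L + 1)/2 = -1 + (1 - L)/2 = -1 + (1/2 - L/2) = -1/2 - L/2)
S = 1 (S = (3 - 4)**2 = (-1)**2 = 1)
p(11, -11) + S*103 = (-1/2 - 1/2*(-11)) + 1*103 = (-1/2 + 11/2) + 103 = 5 + 103 = 108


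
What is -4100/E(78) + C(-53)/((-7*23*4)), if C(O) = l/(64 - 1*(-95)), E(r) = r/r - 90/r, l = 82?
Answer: 1364426659/51198 ≈ 26650.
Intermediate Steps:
E(r) = 1 - 90/r
C(O) = 82/159 (C(O) = 82/(64 - 1*(-95)) = 82/(64 + 95) = 82/159)
-4100/E(78) + C(-53)/((-7*23*4)) = -4100*78/(-90 + 78) + 82/(159*((-7*23*4))) = -4100/((1/78)*(-12)) + 82/(159*((-161*4))) = -4100/(-2/13) + (82/159)/(-644) = -4100*(-13/2) + (82/159)*(-1/644) = 26650 - 41/51198 = 1364426659/51198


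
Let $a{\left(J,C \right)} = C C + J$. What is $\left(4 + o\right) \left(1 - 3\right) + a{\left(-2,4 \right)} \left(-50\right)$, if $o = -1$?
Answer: $-706$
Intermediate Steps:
$a{\left(J,C \right)} = J + C^{2}$ ($a{\left(J,C \right)} = C^{2} + J = J + C^{2}$)
$\left(4 + o\right) \left(1 - 3\right) + a{\left(-2,4 \right)} \left(-50\right) = \left(4 - 1\right) \left(1 - 3\right) + \left(-2 + 4^{2}\right) \left(-50\right) = 3 \left(-2\right) + \left(-2 + 16\right) \left(-50\right) = -6 + 14 \left(-50\right) = -6 - 700 = -706$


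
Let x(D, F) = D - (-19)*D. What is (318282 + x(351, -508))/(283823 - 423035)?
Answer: -54217/23202 ≈ -2.3367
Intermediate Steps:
x(D, F) = 20*D (x(D, F) = D + 19*D = 20*D)
(318282 + x(351, -508))/(283823 - 423035) = (318282 + 20*351)/(283823 - 423035) = (318282 + 7020)/(-139212) = 325302*(-1/139212) = -54217/23202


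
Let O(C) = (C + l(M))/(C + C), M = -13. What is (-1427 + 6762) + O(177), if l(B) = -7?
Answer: 944380/177 ≈ 5335.5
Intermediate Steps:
O(C) = (-7 + C)/(2*C) (O(C) = (C - 7)/(C + C) = (-7 + C)/((2*C)) = (-7 + C)*(1/(2*C)) = (-7 + C)/(2*C))
(-1427 + 6762) + O(177) = (-1427 + 6762) + (1/2)*(-7 + 177)/177 = 5335 + (1/2)*(1/177)*170 = 5335 + 85/177 = 944380/177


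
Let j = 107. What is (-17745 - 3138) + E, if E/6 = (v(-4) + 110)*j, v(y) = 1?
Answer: 50379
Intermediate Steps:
E = 71262 (E = 6*((1 + 110)*107) = 6*(111*107) = 6*11877 = 71262)
(-17745 - 3138) + E = (-17745 - 3138) + 71262 = -20883 + 71262 = 50379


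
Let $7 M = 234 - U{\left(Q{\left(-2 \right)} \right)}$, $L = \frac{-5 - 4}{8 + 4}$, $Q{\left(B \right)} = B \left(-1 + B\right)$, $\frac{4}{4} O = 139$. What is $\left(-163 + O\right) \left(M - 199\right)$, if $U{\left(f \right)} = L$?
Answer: $\frac{27798}{7} \approx 3971.1$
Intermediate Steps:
$O = 139$
$L = - \frac{3}{4}$ ($L = - \frac{9}{12} = \left(-9\right) \frac{1}{12} = - \frac{3}{4} \approx -0.75$)
$U{\left(f \right)} = - \frac{3}{4}$
$M = \frac{939}{28}$ ($M = \frac{234 - - \frac{3}{4}}{7} = \frac{234 + \frac{3}{4}}{7} = \frac{1}{7} \cdot \frac{939}{4} = \frac{939}{28} \approx 33.536$)
$\left(-163 + O\right) \left(M - 199\right) = \left(-163 + 139\right) \left(\frac{939}{28} - 199\right) = \left(-24\right) \left(- \frac{4633}{28}\right) = \frac{27798}{7}$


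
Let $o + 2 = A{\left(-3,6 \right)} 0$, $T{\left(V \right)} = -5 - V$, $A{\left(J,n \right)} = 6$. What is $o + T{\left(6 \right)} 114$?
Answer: $-1256$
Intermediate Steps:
$o = -2$ ($o = -2 + 6 \cdot 0 = -2 + 0 = -2$)
$o + T{\left(6 \right)} 114 = -2 + \left(-5 - 6\right) 114 = -2 - 1254 = -1256$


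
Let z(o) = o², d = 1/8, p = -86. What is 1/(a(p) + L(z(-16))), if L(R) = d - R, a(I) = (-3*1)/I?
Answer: -344/88009 ≈ -0.0039087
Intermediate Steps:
a(I) = -3/I
d = ⅛ ≈ 0.12500
L(R) = ⅛ - R
1/(a(p) + L(z(-16))) = 1/(-3/(-86) + (⅛ - 1*(-16)²)) = 1/(-3*(-1/86) + (⅛ - 1*256)) = 1/(3/86 + (⅛ - 256)) = 1/(3/86 - 2047/8) = 1/(-88009/344) = -344/88009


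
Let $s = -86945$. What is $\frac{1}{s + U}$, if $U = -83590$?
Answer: $- \frac{1}{170535} \approx -5.8639 \cdot 10^{-6}$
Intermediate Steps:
$\frac{1}{s + U} = \frac{1}{-86945 - 83590} = \frac{1}{-170535} = - \frac{1}{170535}$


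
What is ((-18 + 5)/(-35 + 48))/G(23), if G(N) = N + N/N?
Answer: -1/24 ≈ -0.041667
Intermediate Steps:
G(N) = 1 + N (G(N) = N + 1 = 1 + N)
((-18 + 5)/(-35 + 48))/G(23) = ((-18 + 5)/(-35 + 48))/(1 + 23) = (-13/13)/24 = ((1/13)*(-13))*(1/24) = -1*1/24 = -1/24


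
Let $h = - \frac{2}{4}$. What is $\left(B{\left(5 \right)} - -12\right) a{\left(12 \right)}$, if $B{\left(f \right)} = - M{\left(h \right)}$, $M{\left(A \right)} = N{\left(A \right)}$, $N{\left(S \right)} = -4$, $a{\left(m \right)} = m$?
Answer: $192$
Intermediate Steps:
$h = - \frac{1}{2}$ ($h = \left(-2\right) \frac{1}{4} = - \frac{1}{2} \approx -0.5$)
$M{\left(A \right)} = -4$
$B{\left(f \right)} = 4$ ($B{\left(f \right)} = \left(-1\right) \left(-4\right) = 4$)
$\left(B{\left(5 \right)} - -12\right) a{\left(12 \right)} = \left(4 - -12\right) 12 = \left(4 + 12\right) 12 = 16 \cdot 12 = 192$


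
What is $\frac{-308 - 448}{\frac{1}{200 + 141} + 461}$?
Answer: $- \frac{128898}{78601} \approx -1.6399$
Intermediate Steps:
$\frac{-308 - 448}{\frac{1}{200 + 141} + 461} = - \frac{756}{\frac{1}{341} + 461} = - \frac{756}{\frac{157202}{341}} = \left(-756\right) \frac{341}{157202} = - \frac{128898}{78601}$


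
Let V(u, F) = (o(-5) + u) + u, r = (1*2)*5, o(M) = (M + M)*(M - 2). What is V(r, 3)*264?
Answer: 23760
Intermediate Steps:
o(M) = 2*M*(-2 + M) (o(M) = (2*M)*(-2 + M) = 2*M*(-2 + M))
r = 10 (r = 2*5 = 10)
V(u, F) = 70 + 2*u (V(u, F) = (2*(-5)*(-2 - 5) + u) + u = (2*(-5)*(-7) + u) + u = (70 + u) + u = 70 + 2*u)
V(r, 3)*264 = (70 + 2*10)*264 = (70 + 20)*264 = 90*264 = 23760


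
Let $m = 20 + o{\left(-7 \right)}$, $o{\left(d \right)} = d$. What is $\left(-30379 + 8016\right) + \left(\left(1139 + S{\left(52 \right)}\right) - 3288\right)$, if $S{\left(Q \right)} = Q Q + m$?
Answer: $-21795$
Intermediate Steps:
$m = 13$ ($m = 20 - 7 = 13$)
$S{\left(Q \right)} = 13 + Q^{2}$ ($S{\left(Q \right)} = Q Q + 13 = Q^{2} + 13 = 13 + Q^{2}$)
$\left(-30379 + 8016\right) + \left(\left(1139 + S{\left(52 \right)}\right) - 3288\right) = \left(-30379 + 8016\right) + \left(\left(1139 + \left(13 + 52^{2}\right)\right) - 3288\right) = -22363 + \left(\left(1139 + \left(13 + 2704\right)\right) + \left(-4383 + 1095\right)\right) = -22363 + \left(\left(1139 + 2717\right) - 3288\right) = -22363 + \left(3856 - 3288\right) = -22363 + 568 = -21795$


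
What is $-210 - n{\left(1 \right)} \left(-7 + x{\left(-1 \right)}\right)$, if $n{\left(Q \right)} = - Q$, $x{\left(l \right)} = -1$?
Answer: $-218$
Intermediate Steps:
$-210 - n{\left(1 \right)} \left(-7 + x{\left(-1 \right)}\right) = -210 - \left(-1\right) 1 \left(-7 - 1\right) = -210 - \left(-1\right) \left(-8\right) = -210 - 8 = -218$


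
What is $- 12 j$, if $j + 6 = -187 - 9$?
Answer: $2424$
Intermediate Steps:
$j = -202$ ($j = -6 - 196 = -202$)
$- 12 j = \left(-12\right) \left(-202\right) = 2424$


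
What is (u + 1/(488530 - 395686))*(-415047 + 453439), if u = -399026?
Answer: -355578737112914/23211 ≈ -1.5319e+10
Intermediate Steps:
(u + 1/(488530 - 395686))*(-415047 + 453439) = (-399026 + 1/(488530 - 395686))*(-415047 + 453439) = (-399026 + 1/92844)*38392 = -37047169943/92844*38392 = -355578737112914/23211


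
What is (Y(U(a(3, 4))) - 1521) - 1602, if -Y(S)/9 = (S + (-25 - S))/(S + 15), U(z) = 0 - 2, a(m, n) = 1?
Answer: -40374/13 ≈ -3105.7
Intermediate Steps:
U(z) = -2
Y(S) = 225/(15 + S) (Y(S) = -9*(S + (-25 - S))/(S + 15) = -(-225)/(15 + S) = 225/(15 + S))
(Y(U(a(3, 4))) - 1521) - 1602 = (225/(15 - 2) - 1521) - 1602 = (225/13 - 1521) - 1602 = -19548/13 - 1602 = -40374/13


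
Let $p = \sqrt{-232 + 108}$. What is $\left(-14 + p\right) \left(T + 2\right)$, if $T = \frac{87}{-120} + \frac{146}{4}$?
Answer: $- \frac{10577}{20} + \frac{1511 i \sqrt{31}}{20} \approx -528.85 + 420.64 i$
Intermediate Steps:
$p = 2 i \sqrt{31}$ ($p = \sqrt{-124} = 2 i \sqrt{31} \approx 11.136 i$)
$T = \frac{1431}{40}$ ($T = 87 \left(- \frac{1}{120}\right) + 146 \cdot \frac{1}{4} = - \frac{29}{40} + \frac{73}{2} = \frac{1431}{40} \approx 35.775$)
$\left(-14 + p\right) \left(T + 2\right) = \left(-14 + 2 i \sqrt{31}\right) \left(\frac{1431}{40} + 2\right) = \left(-14 + 2 i \sqrt{31}\right) \frac{1511}{40} = - \frac{10577}{20} + \frac{1511 i \sqrt{31}}{20}$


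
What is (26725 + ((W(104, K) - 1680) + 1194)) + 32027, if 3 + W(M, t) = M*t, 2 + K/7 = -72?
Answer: 4391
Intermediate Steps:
K = -518 (K = -14 + 7*(-72) = -14 - 504 = -518)
W(M, t) = -3 + M*t
(26725 + ((W(104, K) - 1680) + 1194)) + 32027 = (26725 + (((-3 + 104*(-518)) - 1680) + 1194)) + 32027 = (26725 + (((-3 - 53872) - 1680) + 1194)) + 32027 = (26725 + ((-53875 - 1680) + 1194)) + 32027 = (26725 + (-55555 + 1194)) + 32027 = (26725 - 54361) + 32027 = -27636 + 32027 = 4391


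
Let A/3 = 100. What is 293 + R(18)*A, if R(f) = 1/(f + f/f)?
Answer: 5867/19 ≈ 308.79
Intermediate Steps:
A = 300 (A = 3*100 = 300)
R(f) = 1/(1 + f) (R(f) = 1/(f + 1) = 1/(1 + f))
293 + R(18)*A = 293 + 300/(1 + 18) = 293 + 300/19 = 5867/19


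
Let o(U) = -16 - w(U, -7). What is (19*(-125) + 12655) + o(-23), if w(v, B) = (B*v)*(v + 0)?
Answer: 13967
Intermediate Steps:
w(v, B) = B*v² (w(v, B) = (B*v)*v = B*v²)
o(U) = -16 + 7*U² (o(U) = -16 - (-7)*U² = -16 + 7*U²)
(19*(-125) + 12655) + o(-23) = (19*(-125) + 12655) + (-16 + 7*(-23)²) = (-2375 + 12655) + (-16 + 7*529) = 10280 + (-16 + 3703) = 10280 + 3687 = 13967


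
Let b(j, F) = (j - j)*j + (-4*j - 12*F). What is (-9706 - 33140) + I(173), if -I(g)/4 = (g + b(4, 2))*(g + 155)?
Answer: -217342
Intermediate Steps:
b(j, F) = -12*F - 4*j (b(j, F) = 0*j + (-12*F - 4*j) = 0 + (-12*F - 4*j) = -12*F - 4*j)
I(g) = -4*(-40 + g)*(155 + g) (I(g) = -4*(g + (-12*2 - 4*4))*(g + 155) = -4*(g + (-24 - 16))*(155 + g) = -4*(g - 40)*(155 + g) = -4*(-40 + g)*(155 + g))
(-9706 - 33140) + I(173) = (-9706 - 33140) + (24800 - 460*173 - 4*173²) = -42846 + (24800 - 79580 - 4*29929) = -42846 + (24800 - 79580 - 119716) = -42846 - 174496 = -217342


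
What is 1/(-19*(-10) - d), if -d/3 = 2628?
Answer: 1/8074 ≈ 0.00012385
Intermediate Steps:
d = -7884 (d = -3*2628 = -7884)
1/(-19*(-10) - d) = 1/(-19*(-10) - 1*(-7884)) = 1/(190 + 7884) = 1/8074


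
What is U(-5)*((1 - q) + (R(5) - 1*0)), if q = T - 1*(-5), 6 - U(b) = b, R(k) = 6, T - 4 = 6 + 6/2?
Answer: -121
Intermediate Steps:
T = 13 (T = 4 + (6 + 6/2) = 4 + (6 + (½)*6) = 4 + (6 + 3) = 4 + 9 = 13)
U(b) = 6 - b
q = 18 (q = 13 - 1*(-5) = 13 + 5 = 18)
U(-5)*((1 - q) + (R(5) - 1*0)) = (6 - 1*(-5))*((1 - 1*18) + (6 - 1*0)) = (6 + 5)*((1 - 18) + (6 + 0)) = 11*(-17 + 6) = 11*(-11) = -121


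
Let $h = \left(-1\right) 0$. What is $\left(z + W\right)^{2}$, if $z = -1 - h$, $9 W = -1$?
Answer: $\frac{100}{81} \approx 1.2346$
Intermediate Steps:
$W = - \frac{1}{9}$ ($W = \frac{1}{9} \left(-1\right) = - \frac{1}{9} \approx -0.11111$)
$h = 0$
$z = -1$ ($z = -1 - 0 = -1 + 0 = -1$)
$\left(z + W\right)^{2} = \left(-1 - \frac{1}{9}\right)^{2} = \left(- \frac{10}{9}\right)^{2} = \frac{100}{81}$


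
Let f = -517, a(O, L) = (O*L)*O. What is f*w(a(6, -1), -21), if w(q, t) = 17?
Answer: -8789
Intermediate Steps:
a(O, L) = L*O² (a(O, L) = (L*O)*O = L*O²)
f*w(a(6, -1), -21) = -517*17 = -8789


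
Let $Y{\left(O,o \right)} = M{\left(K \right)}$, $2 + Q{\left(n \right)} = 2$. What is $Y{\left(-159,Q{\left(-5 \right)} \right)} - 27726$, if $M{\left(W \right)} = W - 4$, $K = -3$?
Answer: $-27733$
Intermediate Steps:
$M{\left(W \right)} = -4 + W$
$Q{\left(n \right)} = 0$ ($Q{\left(n \right)} = -2 + 2 = 0$)
$Y{\left(O,o \right)} = -7$ ($Y{\left(O,o \right)} = -4 - 3 = -7$)
$Y{\left(-159,Q{\left(-5 \right)} \right)} - 27726 = -7 - 27726 = -27733$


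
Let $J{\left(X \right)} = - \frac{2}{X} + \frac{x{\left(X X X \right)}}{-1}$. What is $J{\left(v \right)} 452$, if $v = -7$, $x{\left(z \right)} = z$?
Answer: $\frac{1086156}{7} \approx 1.5517 \cdot 10^{5}$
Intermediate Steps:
$J{\left(X \right)} = - X^{3} - \frac{2}{X}$ ($J{\left(X \right)} = - \frac{2}{X} + \frac{X X X}{-1} = - \frac{2}{X} + X^{2} X \left(-1\right) = - \frac{2}{X} + X^{3} \left(-1\right) = - \frac{2}{X} - X^{3} = - X^{3} - \frac{2}{X}$)
$J{\left(v \right)} 452 = \frac{-2 - \left(-7\right)^{4}}{-7} \cdot 452 = - \frac{-2 - 2401}{7} \cdot 452 = \left(- \frac{1}{7}\right) \left(-2403\right) 452 = \frac{2403}{7} \cdot 452 = \frac{1086156}{7}$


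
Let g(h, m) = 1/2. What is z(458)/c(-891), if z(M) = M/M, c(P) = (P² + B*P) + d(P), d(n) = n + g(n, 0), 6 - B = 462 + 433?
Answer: 2/3170179 ≈ 6.3088e-7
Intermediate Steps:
g(h, m) = ½
B = -889 (B = 6 - (462 + 433) = 6 - 1*895 = 6 - 895 = -889)
d(n) = ½ + n (d(n) = n + ½ = ½ + n)
c(P) = ½ + P² - 888*P (c(P) = (P² - 889*P) + (½ + P) = ½ + P² - 888*P)
z(M) = 1
z(458)/c(-891) = 1/(½ + (-891)² - 888*(-891)) = 1/(½ + 793881 + 791208) = 1/(3170179/2) = 1*(2/3170179) = 2/3170179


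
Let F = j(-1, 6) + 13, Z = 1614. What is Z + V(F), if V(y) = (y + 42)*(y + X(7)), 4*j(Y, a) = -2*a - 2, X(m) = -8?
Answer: 6765/4 ≈ 1691.3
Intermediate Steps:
j(Y, a) = -½ - a/2 (j(Y, a) = (-2*a - 2)/4 = (-2 - 2*a)/4 = -½ - a/2)
F = 19/2 (F = (-½ - ½*6) + 13 = (-½ - 3) + 13 = -7/2 + 13 = 19/2 ≈ 9.5000)
V(y) = (-8 + y)*(42 + y) (V(y) = (y + 42)*(y - 8) = (42 + y)*(-8 + y) = (-8 + y)*(42 + y))
Z + V(F) = 1614 + (-336 + (19/2)² + 34*(19/2)) = 1614 + (-336 + 361/4 + 323) = 1614 + 309/4 = 6765/4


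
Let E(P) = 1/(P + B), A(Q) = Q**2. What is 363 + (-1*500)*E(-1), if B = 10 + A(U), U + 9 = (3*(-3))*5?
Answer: 42451/117 ≈ 362.83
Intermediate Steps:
U = -54 (U = -9 + (3*(-3))*5 = -9 - 9*5 = -9 - 45 = -54)
B = 2926 (B = 10 + (-54)**2 = 10 + 2916 = 2926)
E(P) = 1/(2926 + P) (E(P) = 1/(P + 2926) = 1/(2926 + P))
363 + (-1*500)*E(-1) = 363 + (-1*500)/(2926 - 1) = 363 - 500/2925 = 363 - 500*1/2925 = 363 - 20/117 = 42451/117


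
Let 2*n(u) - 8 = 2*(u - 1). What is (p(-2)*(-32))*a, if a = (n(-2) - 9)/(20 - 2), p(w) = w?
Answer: -256/9 ≈ -28.444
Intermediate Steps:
n(u) = 3 + u (n(u) = 4 + (2*(u - 1))/2 = 4 + (2*(-1 + u))/2 = 4 + (-2 + 2*u)/2 = 4 + (-1 + u) = 3 + u)
a = -4/9 (a = ((3 - 2) - 9)/(20 - 2) = (1 - 9)/18 = -8*1/18 = -4/9 ≈ -0.44444)
(p(-2)*(-32))*a = -2*(-32)*(-4/9) = 64*(-4/9) = -256/9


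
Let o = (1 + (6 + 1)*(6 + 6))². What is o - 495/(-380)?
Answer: 549199/76 ≈ 7226.3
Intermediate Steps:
o = 7225 (o = (1 + 7*12)² = (1 + 84)² = 85² = 7225)
o - 495/(-380) = 7225 - 495/(-380) = 7225 - 495*(-1/380) = 7225 + 99/76 = 549199/76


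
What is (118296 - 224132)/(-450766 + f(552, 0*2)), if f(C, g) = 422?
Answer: 26459/112586 ≈ 0.23501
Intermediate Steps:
(118296 - 224132)/(-450766 + f(552, 0*2)) = (118296 - 224132)/(-450766 + 422) = -105836/(-450344) = -105836*(-1/450344) = 26459/112586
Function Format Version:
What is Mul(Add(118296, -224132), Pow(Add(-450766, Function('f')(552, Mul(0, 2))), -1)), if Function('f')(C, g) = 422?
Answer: Rational(26459, 112586) ≈ 0.23501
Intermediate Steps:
Mul(Add(118296, -224132), Pow(Add(-450766, Function('f')(552, Mul(0, 2))), -1)) = Mul(Add(118296, -224132), Pow(Add(-450766, 422), -1)) = Mul(-105836, Pow(-450344, -1)) = Mul(-105836, Rational(-1, 450344)) = Rational(26459, 112586)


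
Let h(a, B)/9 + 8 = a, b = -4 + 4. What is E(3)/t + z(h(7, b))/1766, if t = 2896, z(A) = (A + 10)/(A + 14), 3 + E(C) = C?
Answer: 1/8830 ≈ 0.00011325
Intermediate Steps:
b = 0
E(C) = -3 + C
h(a, B) = -72 + 9*a
z(A) = (10 + A)/(14 + A)
E(3)/t + z(h(7, b))/1766 = (-3 + 3)/2896 + ((10 + (-72 + 9*7))/(14 + (-72 + 9*7)))/1766 = 0*(1/2896) + ((10 + (-72 + 63))/(14 + (-72 + 63)))*(1/1766) = 0 + ((10 - 9)/(14 - 9))*(1/1766) = 0 + (1/5)*(1/1766) = 0 + ((⅕)*1)*(1/1766) = 0 + (⅕)*(1/1766) = 0 + 1/8830 = 1/8830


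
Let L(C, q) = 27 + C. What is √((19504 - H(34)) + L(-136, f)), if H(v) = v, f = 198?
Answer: √19361 ≈ 139.14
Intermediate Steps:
√((19504 - H(34)) + L(-136, f)) = √((19504 - 1*34) + (27 - 136)) = √((19504 - 34) - 109) = √(19470 - 109) = √19361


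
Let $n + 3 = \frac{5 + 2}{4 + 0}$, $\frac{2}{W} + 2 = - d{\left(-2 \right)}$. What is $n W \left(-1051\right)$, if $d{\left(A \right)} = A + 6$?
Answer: $- \frac{5255}{12} \approx -437.92$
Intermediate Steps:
$d{\left(A \right)} = 6 + A$
$W = - \frac{1}{3}$ ($W = \frac{2}{-2 - \left(6 - 2\right)} = \frac{2}{-2 - 4} = \frac{2}{-6} = 2 \left(- \frac{1}{6}\right) = - \frac{1}{3} \approx -0.33333$)
$n = - \frac{5}{4}$ ($n = -3 + \frac{5 + 2}{4 + 0} = -3 + \frac{7}{4} = - \frac{5}{4} \approx -1.25$)
$n W \left(-1051\right) = \left(- \frac{5}{4}\right) \left(- \frac{1}{3}\right) \left(-1051\right) = \frac{5}{12} \left(-1051\right) = - \frac{5255}{12}$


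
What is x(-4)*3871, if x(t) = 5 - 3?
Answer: 7742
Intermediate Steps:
x(t) = 2
x(-4)*3871 = 2*3871 = 7742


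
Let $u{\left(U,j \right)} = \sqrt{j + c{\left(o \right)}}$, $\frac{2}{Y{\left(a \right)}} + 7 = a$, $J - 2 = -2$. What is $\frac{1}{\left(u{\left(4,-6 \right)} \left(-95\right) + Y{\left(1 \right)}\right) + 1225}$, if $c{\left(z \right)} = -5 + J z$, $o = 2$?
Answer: $\frac{1002}{1308341} + \frac{855 i \sqrt{11}}{14391751} \approx 0.00076586 + 0.00019704 i$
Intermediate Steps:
$J = 0$ ($J = 2 - 2 = 0$)
$c{\left(z \right)} = -5$ ($c{\left(z \right)} = -5 + 0 z = -5 + 0 = -5$)
$Y{\left(a \right)} = \frac{2}{-7 + a}$
$u{\left(U,j \right)} = \sqrt{-5 + j}$ ($u{\left(U,j \right)} = \sqrt{j - 5} = \sqrt{-5 + j}$)
$\frac{1}{\left(u{\left(4,-6 \right)} \left(-95\right) + Y{\left(1 \right)}\right) + 1225} = \frac{1}{\left(\sqrt{-5 - 6} \left(-95\right) + \frac{2}{-7 + 1}\right) + 1225} = \frac{1}{\left(\sqrt{-11} \left(-95\right) + \frac{2}{-6}\right) + 1225} = \frac{1}{\left(i \sqrt{11} \left(-95\right) + 2 \left(- \frac{1}{6}\right)\right) + 1225} = \frac{1}{\left(- 95 i \sqrt{11} - \frac{1}{3}\right) + 1225} = \frac{1}{\left(- \frac{1}{3} - 95 i \sqrt{11}\right) + 1225} = \frac{1}{\frac{3674}{3} - 95 i \sqrt{11}}$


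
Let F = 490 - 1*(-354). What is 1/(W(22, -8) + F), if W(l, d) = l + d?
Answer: 1/858 ≈ 0.0011655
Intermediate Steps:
W(l, d) = d + l
F = 844 (F = 490 + 354 = 844)
1/(W(22, -8) + F) = 1/((-8 + 22) + 844) = 1/(14 + 844) = 1/858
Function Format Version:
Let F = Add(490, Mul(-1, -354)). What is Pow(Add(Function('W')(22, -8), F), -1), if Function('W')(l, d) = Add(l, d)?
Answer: Rational(1, 858) ≈ 0.0011655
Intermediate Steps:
Function('W')(l, d) = Add(d, l)
F = 844 (F = Add(490, 354) = 844)
Pow(Add(Function('W')(22, -8), F), -1) = Pow(Add(Add(-8, 22), 844), -1) = Pow(Add(14, 844), -1) = Pow(858, -1) = Rational(1, 858)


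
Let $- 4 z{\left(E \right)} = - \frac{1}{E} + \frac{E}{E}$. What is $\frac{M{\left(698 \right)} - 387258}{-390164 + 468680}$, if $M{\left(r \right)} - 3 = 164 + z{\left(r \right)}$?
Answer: $- \frac{360252923}{73072224} \approx -4.9301$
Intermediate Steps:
$z{\left(E \right)} = - \frac{1}{4} + \frac{1}{4 E}$ ($z{\left(E \right)} = - \frac{- \frac{1}{E} + \frac{E}{E}}{4} = - \frac{- \frac{1}{E} + 1}{4} = - \frac{1 - \frac{1}{E}}{4} = - \frac{1}{4} + \frac{1}{4 E}$)
$M{\left(r \right)} = 167 + \frac{1 - r}{4 r}$ ($M{\left(r \right)} = 3 + \left(164 + \frac{1 - r}{4 r}\right) = 167 + \frac{1 - r}{4 r}$)
$\frac{M{\left(698 \right)} - 387258}{-390164 + 468680} = \frac{\frac{1 + 667 \cdot 698}{4 \cdot 698} - 387258}{-390164 + 468680} = \frac{\frac{1}{4} \cdot \frac{1}{698} \left(1 + 465566\right) - 387258}{78516} = \left(\frac{1}{4} \cdot \frac{1}{698} \cdot 465567 - 387258\right) \frac{1}{78516} = \left(\frac{465567}{2792} - 387258\right) \frac{1}{78516} = \left(- \frac{1080758769}{2792}\right) \frac{1}{78516} = - \frac{360252923}{73072224}$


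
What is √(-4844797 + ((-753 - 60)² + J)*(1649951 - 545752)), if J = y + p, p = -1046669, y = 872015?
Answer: 4*√33561480743 ≈ 7.3279e+5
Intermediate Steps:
J = -174654 (J = 872015 - 1046669 = -174654)
√(-4844797 + ((-753 - 60)² + J)*(1649951 - 545752)) = √(-4844797 + ((-753 - 60)² - 174654)*(1649951 - 545752)) = √(-4844797 + ((-813)² - 174654)*1104199) = √(-4844797 + (660969 - 174654)*1104199) = √(-4844797 + 486315*1104199) = √(-4844797 + 536988536685) = √536983691888 = 4*√33561480743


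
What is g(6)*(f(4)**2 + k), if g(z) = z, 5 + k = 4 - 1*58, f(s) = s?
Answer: -258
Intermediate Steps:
k = -59 (k = -5 + (4 - 1*58) = -5 + (4 - 58) = -5 - 54 = -59)
g(6)*(f(4)**2 + k) = 6*(4**2 - 59) = 6*(16 - 59) = 6*(-43) = -258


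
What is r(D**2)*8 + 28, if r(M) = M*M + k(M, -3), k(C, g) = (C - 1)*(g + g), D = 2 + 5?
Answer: 16932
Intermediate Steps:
D = 7
k(C, g) = 2*g*(-1 + C) (k(C, g) = (-1 + C)*(2*g) = 2*g*(-1 + C))
r(M) = 6 + M**2 - 6*M (r(M) = M*M + 2*(-3)*(-1 + M) = M**2 + (6 - 6*M) = 6 + M**2 - 6*M)
r(D**2)*8 + 28 = (6 + (7**2)**2 - 6*7**2)*8 + 28 = (6 + 49**2 - 6*49)*8 + 28 = (6 + 2401 - 294)*8 + 28 = 2113*8 + 28 = 16904 + 28 = 16932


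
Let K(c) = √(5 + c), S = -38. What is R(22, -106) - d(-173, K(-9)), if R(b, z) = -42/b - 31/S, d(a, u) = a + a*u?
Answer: 71857/418 + 346*I ≈ 171.91 + 346.0*I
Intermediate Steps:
R(b, z) = 31/38 - 42/b (R(b, z) = -42/b - 31/(-38) = -42/b - 31*(-1/38) = -42/b + 31/38 = 31/38 - 42/b)
R(22, -106) - d(-173, K(-9)) = (31/38 - 42/22) - (-173)*(1 + √(5 - 9)) = (31/38 - 42*1/22) - (-173)*(1 + √(-4)) = (31/38 - 21/11) - (-173)*(1 + 2*I) = -457/418 - (-173 - 346*I) = -457/418 + (173 + 346*I) = 71857/418 + 346*I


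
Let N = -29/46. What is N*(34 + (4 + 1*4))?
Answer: -609/23 ≈ -26.478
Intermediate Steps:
N = -29/46 (N = -29*1/46 = -29/46 ≈ -0.63043)
N*(34 + (4 + 1*4)) = -29*(34 + (4 + 1*4))/46 = -29*(34 + (4 + 4))/46 = -29*(34 + 8)/46 = -29/46*42 = -609/23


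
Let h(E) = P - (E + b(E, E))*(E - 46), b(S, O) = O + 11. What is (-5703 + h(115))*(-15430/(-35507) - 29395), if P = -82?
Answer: 23393779483690/35507 ≈ 6.5885e+8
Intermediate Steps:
b(S, O) = 11 + O
h(E) = -82 - (-46 + E)*(11 + 2*E) (h(E) = -82 - (E + (11 + E))*(E - 46) = -82 - (11 + 2*E)*(-46 + E) = -82 - (-46 + E)*(11 + 2*E))
(-5703 + h(115))*(-15430/(-35507) - 29395) = (-5703 + (424 - 2*115² + 81*115))*(-15430/(-35507) - 29395) = (-5703 + (424 - 2*13225 + 9315))*(-15430*(-1/35507) - 29395) = (-5703 + (424 - 26450 + 9315))*(15430/35507 - 29395) = (-5703 - 16711)*(-1043712835/35507) = -22414*(-1043712835/35507) = 23393779483690/35507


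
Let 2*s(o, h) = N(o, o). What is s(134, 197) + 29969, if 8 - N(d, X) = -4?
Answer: 29975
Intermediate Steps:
N(d, X) = 12 (N(d, X) = 8 - 1*(-4) = 8 + 4 = 12)
s(o, h) = 6 (s(o, h) = (1/2)*12 = 6)
s(134, 197) + 29969 = 6 + 29969 = 29975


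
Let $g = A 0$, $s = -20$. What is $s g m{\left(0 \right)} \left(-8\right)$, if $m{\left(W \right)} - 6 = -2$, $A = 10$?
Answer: $0$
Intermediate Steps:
$m{\left(W \right)} = 4$ ($m{\left(W \right)} = 6 - 2 = 4$)
$g = 0$ ($g = 10 \cdot 0 = 0$)
$s g m{\left(0 \right)} \left(-8\right) = \left(-20\right) 0 \cdot 4 \left(-8\right) = 0 \left(-32\right) = 0$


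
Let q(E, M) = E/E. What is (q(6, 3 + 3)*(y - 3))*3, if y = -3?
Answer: -18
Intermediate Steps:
q(E, M) = 1
(q(6, 3 + 3)*(y - 3))*3 = (1*(-3 - 3))*3 = (1*(-6))*3 = -6*3 = -18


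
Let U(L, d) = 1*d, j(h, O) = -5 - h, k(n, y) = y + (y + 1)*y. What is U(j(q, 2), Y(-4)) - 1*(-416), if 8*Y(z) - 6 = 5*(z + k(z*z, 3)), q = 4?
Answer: 3389/8 ≈ 423.63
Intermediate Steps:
k(n, y) = y + y*(1 + y) (k(n, y) = y + (1 + y)*y = y + y*(1 + y))
Y(z) = 81/8 + 5*z/8 (Y(z) = ¾ + (5*(z + 3*(2 + 3)))/8 = ¾ + (5*(z + 3*5))/8 = ¾ + (5*(z + 15))/8 = ¾ + (5*(15 + z))/8 = ¾ + (75 + 5*z)/8 = ¾ + (75/8 + 5*z/8) = 81/8 + 5*z/8)
U(L, d) = d
U(j(q, 2), Y(-4)) - 1*(-416) = (81/8 + (5/8)*(-4)) - 1*(-416) = (81/8 - 5/2) + 416 = 61/8 + 416 = 3389/8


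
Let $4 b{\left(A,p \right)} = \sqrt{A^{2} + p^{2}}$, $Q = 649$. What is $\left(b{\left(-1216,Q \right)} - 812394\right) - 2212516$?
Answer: $-3024910 + \frac{\sqrt{1899857}}{4} \approx -3.0246 \cdot 10^{6}$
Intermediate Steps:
$b{\left(A,p \right)} = \frac{\sqrt{A^{2} + p^{2}}}{4}$
$\left(b{\left(-1216,Q \right)} - 812394\right) - 2212516 = \left(\frac{\sqrt{\left(-1216\right)^{2} + 649^{2}}}{4} - 812394\right) - 2212516 = \left(\frac{\sqrt{1478656 + 421201}}{4} - 812394\right) - 2212516 = \left(\frac{\sqrt{1899857}}{4} - 812394\right) - 2212516 = \left(-812394 + \frac{\sqrt{1899857}}{4}\right) - 2212516 = -3024910 + \frac{\sqrt{1899857}}{4}$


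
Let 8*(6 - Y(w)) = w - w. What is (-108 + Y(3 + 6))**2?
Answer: 10404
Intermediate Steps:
Y(w) = 6 (Y(w) = 6 - (w - w)/8 = 6 - 1/8*0 = 6 + 0 = 6)
(-108 + Y(3 + 6))**2 = (-108 + 6)**2 = (-102)**2 = 10404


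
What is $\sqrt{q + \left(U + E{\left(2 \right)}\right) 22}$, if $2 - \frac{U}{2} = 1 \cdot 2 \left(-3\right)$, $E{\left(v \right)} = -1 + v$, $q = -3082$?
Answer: $2 i \sqrt{677} \approx 52.038 i$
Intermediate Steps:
$U = 16$ ($U = 4 - 2 \cdot 1 \cdot 2 \left(-3\right) = 4 - 2 \cdot 2 \left(-3\right) = 4 - -12 = 4 + 12 = 16$)
$\sqrt{q + \left(U + E{\left(2 \right)}\right) 22} = \sqrt{-3082 + \left(16 + \left(-1 + 2\right)\right) 22} = \sqrt{-3082 + \left(16 + 1\right) 22} = \sqrt{-3082 + 17 \cdot 22} = \sqrt{-3082 + 374} = \sqrt{-2708} = 2 i \sqrt{677}$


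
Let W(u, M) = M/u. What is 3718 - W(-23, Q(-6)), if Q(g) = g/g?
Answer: 85515/23 ≈ 3718.0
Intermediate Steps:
Q(g) = 1
3718 - W(-23, Q(-6)) = 3718 - 1/(-23) = 3718 - (-1)/23 = 3718 - 1*(-1/23) = 3718 + 1/23 = 85515/23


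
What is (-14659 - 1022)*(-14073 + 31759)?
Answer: -277334166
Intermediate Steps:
(-14659 - 1022)*(-14073 + 31759) = -15681*17686 = -277334166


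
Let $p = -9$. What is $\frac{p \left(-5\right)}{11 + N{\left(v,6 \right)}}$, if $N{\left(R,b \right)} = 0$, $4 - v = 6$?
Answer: $\frac{45}{11} \approx 4.0909$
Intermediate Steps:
$v = -2$ ($v = 4 - 6 = -2$)
$\frac{p \left(-5\right)}{11 + N{\left(v,6 \right)}} = \frac{\left(-9\right) \left(-5\right)}{11 + 0} = \frac{45}{11}$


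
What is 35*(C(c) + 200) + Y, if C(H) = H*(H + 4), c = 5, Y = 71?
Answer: 8646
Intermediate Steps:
C(H) = H*(4 + H)
35*(C(c) + 200) + Y = 35*(5*(4 + 5) + 200) + 71 = 35*(5*9 + 200) + 71 = 35*(45 + 200) + 71 = 35*245 + 71 = 8575 + 71 = 8646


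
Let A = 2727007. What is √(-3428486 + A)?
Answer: I*√701479 ≈ 837.54*I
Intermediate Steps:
√(-3428486 + A) = √(-3428486 + 2727007) = √(-701479) = I*√701479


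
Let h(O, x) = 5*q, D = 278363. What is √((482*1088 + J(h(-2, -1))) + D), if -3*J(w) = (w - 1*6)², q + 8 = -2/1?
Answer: √7215603/3 ≈ 895.40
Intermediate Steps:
q = -10 (q = -8 - 2/1 = -8 - 2*1 = -8 - 2 = -10)
h(O, x) = -50 (h(O, x) = 5*(-10) = -50)
J(w) = -(-6 + w)²/3 (J(w) = -(w - 1*6)²/3 = -(w - 6)²/3 = -(-6 + w)²/3)
√((482*1088 + J(h(-2, -1))) + D) = √((482*1088 - (-6 - 50)²/3) + 278363) = √((524416 - ⅓*(-56)²) + 278363) = √((524416 - ⅓*3136) + 278363) = √((524416 - 3136/3) + 278363) = √(1570112/3 + 278363) = √(2405201/3) = √7215603/3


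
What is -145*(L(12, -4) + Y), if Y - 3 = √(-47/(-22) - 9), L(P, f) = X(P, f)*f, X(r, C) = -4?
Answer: -2755 - 145*I*√3322/22 ≈ -2755.0 - 379.88*I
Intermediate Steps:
L(P, f) = -4*f
Y = 3 + I*√3322/22 (Y = 3 + √(-47/(-22) - 9) = 3 + √(-47*(-1/22) - 9) = 3 + √(47/22 - 9) = 3 + √(-151/22) = 3 + I*√3322/22 ≈ 3.0 + 2.6199*I)
-145*(L(12, -4) + Y) = -145*(-4*(-4) + (3 + I*√3322/22)) = -145*(16 + (3 + I*√3322/22)) = -145*(19 + I*√3322/22) = -2755 - 145*I*√3322/22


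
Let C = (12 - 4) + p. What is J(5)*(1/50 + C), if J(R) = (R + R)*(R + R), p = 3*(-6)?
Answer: -998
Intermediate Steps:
p = -18
J(R) = 4*R**2 (J(R) = (2*R)*(2*R) = 4*R**2)
C = -10 (C = (12 - 4) - 18 = 8 - 18 = -10)
J(5)*(1/50 + C) = (4*5**2)*(1/50 - 10) = (4*25)*(1/50 - 10) = 100*(-499/50) = -998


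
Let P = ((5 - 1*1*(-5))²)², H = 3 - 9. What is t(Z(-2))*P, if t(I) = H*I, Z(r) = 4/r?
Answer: 120000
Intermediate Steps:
H = -6
t(I) = -6*I
P = 10000 (P = ((5 - 1*(-5))²)² = ((5 + 5)²)² = (10²)² = 100² = 10000)
t(Z(-2))*P = -24/(-2)*10000 = -24*(-1)/2*10000 = -6*(-2)*10000 = 12*10000 = 120000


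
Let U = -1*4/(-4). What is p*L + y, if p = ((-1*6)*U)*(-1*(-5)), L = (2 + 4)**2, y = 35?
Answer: -1045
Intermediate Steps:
L = 36 (L = 6**2 = 36)
U = 1 (U = -4*(-1/4) = 1)
p = -30 (p = (-1*6*1)*(-1*(-5)) = -6*1*5 = -6*5 = -30)
p*L + y = -30*36 + 35 = -1080 + 35 = -1045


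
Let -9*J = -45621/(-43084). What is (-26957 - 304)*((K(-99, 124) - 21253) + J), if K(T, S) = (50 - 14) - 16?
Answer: 24938571101301/43084 ≈ 5.7884e+8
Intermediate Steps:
J = -5069/43084 (J = -(-5069)/(-43084) = -(-5069)*(-1)/43084 = -1/9*45621/43084 = -5069/43084 ≈ -0.11765)
K(T, S) = 20 (K(T, S) = 36 - 16 = 20)
(-26957 - 304)*((K(-99, 124) - 21253) + J) = (-26957 - 304)*((20 - 21253) - 5069/43084) = -27261*(-21233 - 5069/43084) = -27261*(-914807641/43084) = 24938571101301/43084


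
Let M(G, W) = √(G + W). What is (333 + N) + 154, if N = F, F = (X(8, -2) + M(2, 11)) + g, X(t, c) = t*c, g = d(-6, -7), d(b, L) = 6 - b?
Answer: 483 + √13 ≈ 486.61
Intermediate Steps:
g = 12 (g = 6 - 1*(-6) = 6 + 6 = 12)
X(t, c) = c*t
F = -4 + √13 (F = (-2*8 + √(2 + 11)) + 12 = (-16 + √13) + 12 = -4 + √13 ≈ -0.39445)
N = -4 + √13 ≈ -0.39445
(333 + N) + 154 = (333 + (-4 + √13)) + 154 = (329 + √13) + 154 = 483 + √13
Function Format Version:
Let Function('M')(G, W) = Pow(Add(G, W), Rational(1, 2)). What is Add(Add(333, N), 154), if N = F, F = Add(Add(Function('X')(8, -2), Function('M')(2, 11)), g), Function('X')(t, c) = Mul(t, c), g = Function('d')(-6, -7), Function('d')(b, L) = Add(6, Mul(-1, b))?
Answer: Add(483, Pow(13, Rational(1, 2))) ≈ 486.61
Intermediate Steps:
g = 12 (g = Add(6, Mul(-1, -6)) = Add(6, 6) = 12)
Function('X')(t, c) = Mul(c, t)
F = Add(-4, Pow(13, Rational(1, 2))) (F = Add(Add(Mul(-2, 8), Pow(Add(2, 11), Rational(1, 2))), 12) = Add(Add(-16, Pow(13, Rational(1, 2))), 12) = Add(-4, Pow(13, Rational(1, 2))) ≈ -0.39445)
N = Add(-4, Pow(13, Rational(1, 2))) ≈ -0.39445
Add(Add(333, N), 154) = Add(Add(333, Add(-4, Pow(13, Rational(1, 2)))), 154) = Add(Add(329, Pow(13, Rational(1, 2))), 154) = Add(483, Pow(13, Rational(1, 2)))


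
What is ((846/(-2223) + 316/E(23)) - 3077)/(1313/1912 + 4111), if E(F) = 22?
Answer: -15912078904/21359817765 ≈ -0.74495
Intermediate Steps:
((846/(-2223) + 316/E(23)) - 3077)/(1313/1912 + 4111) = ((846/(-2223) + 316/22) - 3077)/(1313/1912 + 4111) = ((846*(-1/2223) + 316*(1/22)) - 3077)/(1313*(1/1912) + 4111) = ((-94/247 + 158/11) - 3077)/(1313/1912 + 4111) = (37992/2717 - 3077)/(7861545/1912) = -8322217/2717*1912/7861545 = -15912078904/21359817765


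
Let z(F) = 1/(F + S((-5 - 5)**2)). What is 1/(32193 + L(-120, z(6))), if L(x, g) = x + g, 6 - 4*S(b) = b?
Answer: 35/1122553 ≈ 3.1179e-5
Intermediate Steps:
S(b) = 3/2 - b/4
z(F) = 1/(-47/2 + F) (z(F) = 1/(F + (3/2 - (-5 - 5)**2/4)) = 1/(F + (3/2 - 1/4*(-10)**2)) = 1/(F + (3/2 - 1/4*100)) = 1/(F + (3/2 - 25)) = 1/(F - 47/2) = 1/(-47/2 + F))
L(x, g) = g + x
1/(32193 + L(-120, z(6))) = 1/(32193 + (2/(-47 + 2*6) - 120)) = 1/(32193 + (2/(-47 + 12) - 120)) = 1/(32193 + (2/(-35) - 120)) = 1/(32193 + (2*(-1/35) - 120)) = 1/(32193 + (-2/35 - 120)) = 1/(32193 - 4202/35) = 1/(1122553/35) = 35/1122553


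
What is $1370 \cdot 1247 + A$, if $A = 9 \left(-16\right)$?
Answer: $1708246$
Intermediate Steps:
$A = -144$
$1370 \cdot 1247 + A = 1370 \cdot 1247 - 144 = 1708390 - 144 = 1708246$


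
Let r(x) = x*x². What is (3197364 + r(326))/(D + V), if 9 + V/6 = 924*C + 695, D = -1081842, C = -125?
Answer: -18921670/885363 ≈ -21.372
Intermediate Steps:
r(x) = x³
V = -688884 (V = -54 + 6*(924*(-125) + 695) = -54 + 6*(-115500 + 695) = -54 + 6*(-114805) = -54 - 688830 = -688884)
(3197364 + r(326))/(D + V) = (3197364 + 326³)/(-1081842 - 688884) = (3197364 + 34645976)/(-1770726) = 37843340*(-1/1770726) = -18921670/885363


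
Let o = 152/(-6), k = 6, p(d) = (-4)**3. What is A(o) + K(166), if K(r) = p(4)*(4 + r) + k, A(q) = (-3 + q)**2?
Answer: -90641/9 ≈ -10071.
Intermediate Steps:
p(d) = -64
o = -76/3 (o = 152*(-1/6) = -76/3 ≈ -25.333)
K(r) = -250 - 64*r (K(r) = -64*(4 + r) + 6 = (-256 - 64*r) + 6 = -250 - 64*r)
A(o) + K(166) = (-3 - 76/3)**2 + (-250 - 64*166) = (-85/3)**2 + (-250 - 10624) = 7225/9 - 10874 = -90641/9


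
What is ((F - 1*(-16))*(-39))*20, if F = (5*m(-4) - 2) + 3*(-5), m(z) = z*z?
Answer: -61620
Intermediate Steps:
m(z) = z**2
F = 63 (F = (5*(-4)**2 - 2) + 3*(-5) = (5*16 - 2) - 15 = (80 - 2) - 15 = 78 - 15 = 63)
((F - 1*(-16))*(-39))*20 = ((63 - 1*(-16))*(-39))*20 = ((63 + 16)*(-39))*20 = (79*(-39))*20 = -3081*20 = -61620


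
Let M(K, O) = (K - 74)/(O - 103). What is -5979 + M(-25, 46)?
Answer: -113568/19 ≈ -5977.3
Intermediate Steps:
M(K, O) = (-74 + K)/(-103 + O)
-5979 + M(-25, 46) = -5979 + (-74 - 25)/(-103 + 46) = -5979 - 99/(-57) = -5979 - 1/57*(-99) = -5979 + 33/19 = -113568/19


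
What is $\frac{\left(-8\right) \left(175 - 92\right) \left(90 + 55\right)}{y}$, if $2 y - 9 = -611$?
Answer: $\frac{96280}{301} \approx 319.87$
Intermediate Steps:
$y = -301$ ($y = \frac{9}{2} + \frac{1}{2} \left(-611\right) = \frac{9}{2} - \frac{611}{2} = -301$)
$\frac{\left(-8\right) \left(175 - 92\right) \left(90 + 55\right)}{y} = \frac{\left(-8\right) \left(175 - 92\right) \left(90 + 55\right)}{-301} = - 8 \cdot 83 \cdot 145 \left(- \frac{1}{301}\right) = \left(-8\right) 12035 \left(- \frac{1}{301}\right) = \left(-96280\right) \left(- \frac{1}{301}\right) = \frac{96280}{301}$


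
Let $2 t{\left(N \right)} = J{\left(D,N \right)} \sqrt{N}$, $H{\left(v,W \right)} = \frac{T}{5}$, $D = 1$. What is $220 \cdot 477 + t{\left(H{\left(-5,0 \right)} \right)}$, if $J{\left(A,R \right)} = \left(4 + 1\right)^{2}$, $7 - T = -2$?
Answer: $104940 + \frac{15 \sqrt{5}}{2} \approx 1.0496 \cdot 10^{5}$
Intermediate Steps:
$T = 9$ ($T = 7 - -2 = 7 + 2 = 9$)
$J{\left(A,R \right)} = 25$ ($J{\left(A,R \right)} = 5^{2} = 25$)
$H{\left(v,W \right)} = \frac{9}{5}$
$t{\left(N \right)} = \frac{25 \sqrt{N}}{2}$
$220 \cdot 477 + t{\left(H{\left(-5,0 \right)} \right)} = 220 \cdot 477 + \frac{25 \sqrt{\frac{9}{5}}}{2} = 104940 + \frac{25 \frac{3 \sqrt{5}}{5}}{2} = 104940 + \frac{15 \sqrt{5}}{2}$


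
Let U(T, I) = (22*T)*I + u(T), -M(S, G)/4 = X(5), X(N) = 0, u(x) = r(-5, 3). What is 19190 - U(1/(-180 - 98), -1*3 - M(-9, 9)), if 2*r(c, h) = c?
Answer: 5335449/278 ≈ 19192.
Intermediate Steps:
r(c, h) = c/2
u(x) = -5/2 (u(x) = (½)*(-5) = -5/2)
M(S, G) = 0 (M(S, G) = -4*0 = 0)
U(T, I) = -5/2 + 22*I*T (U(T, I) = (22*T)*I - 5/2 = 22*I*T - 5/2 = -5/2 + 22*I*T)
19190 - U(1/(-180 - 98), -1*3 - M(-9, 9)) = 19190 - (-5/2 + 22*(-1*3 - 1*0)/(-180 - 98)) = 19190 - (-5/2 + 22*(-3 + 0)/(-278)) = 19190 - (-5/2 + 22*(-3)*(-1/278)) = 19190 - (-5/2 + 33/139) = 19190 - 1*(-629/278) = 19190 + 629/278 = 5335449/278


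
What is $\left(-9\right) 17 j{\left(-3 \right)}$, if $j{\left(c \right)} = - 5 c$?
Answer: $-2295$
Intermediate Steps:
$\left(-9\right) 17 j{\left(-3 \right)} = \left(-9\right) 17 \left(\left(-5\right) \left(-3\right)\right) = \left(-153\right) 15 = -2295$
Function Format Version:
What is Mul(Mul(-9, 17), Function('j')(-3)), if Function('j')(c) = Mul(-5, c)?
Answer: -2295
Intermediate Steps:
Mul(Mul(-9, 17), Function('j')(-3)) = Mul(Mul(-9, 17), Mul(-5, -3)) = Mul(-153, 15) = -2295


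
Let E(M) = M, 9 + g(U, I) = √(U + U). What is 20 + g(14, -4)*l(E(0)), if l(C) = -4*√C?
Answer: 20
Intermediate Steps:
g(U, I) = -9 + √2*√U (g(U, I) = -9 + √(U + U) = -9 + √(2*U) = -9 + √2*√U)
20 + g(14, -4)*l(E(0)) = 20 + (-9 + √2*√14)*(-4*√0) = 20 + (-9 + 2*√7)*(-4*0) = 20 + (-9 + 2*√7)*0 = 20 + 0 = 20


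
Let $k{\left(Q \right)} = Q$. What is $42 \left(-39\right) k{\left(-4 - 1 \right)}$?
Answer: $8190$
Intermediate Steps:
$42 \left(-39\right) k{\left(-4 - 1 \right)} = 42 \left(-39\right) \left(-4 - 1\right) = \left(-1638\right) \left(-5\right) = 8190$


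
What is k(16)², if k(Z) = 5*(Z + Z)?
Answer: 25600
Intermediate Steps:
k(Z) = 10*Z (k(Z) = 5*(2*Z) = 10*Z)
k(16)² = (10*16)² = 160² = 25600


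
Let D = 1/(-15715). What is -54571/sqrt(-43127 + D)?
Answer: 54571*I*sqrt(1183410751810)/225913602 ≈ 262.78*I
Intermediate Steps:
D = -1/15715 ≈ -6.3633e-5
-54571/sqrt(-43127 + D) = -54571/sqrt(-43127 - 1/15715) = -54571*(-I*sqrt(1183410751810)/225913602) = -(-54571)*I*sqrt(1183410751810)/225913602 = 54571*I*sqrt(1183410751810)/225913602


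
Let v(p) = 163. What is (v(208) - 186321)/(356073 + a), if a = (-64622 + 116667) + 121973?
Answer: -186158/530091 ≈ -0.35118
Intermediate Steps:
a = 174018 (a = 52045 + 121973 = 174018)
(v(208) - 186321)/(356073 + a) = (163 - 186321)/(356073 + 174018) = -186158/530091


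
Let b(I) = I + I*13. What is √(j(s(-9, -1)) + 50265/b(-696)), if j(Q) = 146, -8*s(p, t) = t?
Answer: √92862959/812 ≈ 11.868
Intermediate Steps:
b(I) = 14*I (b(I) = I + 13*I = 14*I)
s(p, t) = -t/8
√(j(s(-9, -1)) + 50265/b(-696)) = √(146 + 50265/((14*(-696)))) = √(146 + 50265/(-9744)) = √(146 + 50265*(-1/9744)) = √(146 - 16755/3248) = √(457453/3248) = √92862959/812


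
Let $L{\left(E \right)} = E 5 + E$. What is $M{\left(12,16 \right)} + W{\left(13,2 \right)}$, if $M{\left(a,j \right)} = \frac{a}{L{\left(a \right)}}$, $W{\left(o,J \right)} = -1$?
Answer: $- \frac{5}{6} \approx -0.83333$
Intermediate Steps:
$L{\left(E \right)} = 6 E$ ($L{\left(E \right)} = 5 E + E = 6 E$)
$M{\left(a,j \right)} = \frac{1}{6}$ ($M{\left(a,j \right)} = \frac{a}{6 a} = a \frac{1}{6 a} = \frac{1}{6}$)
$M{\left(12,16 \right)} + W{\left(13,2 \right)} = \frac{1}{6} - 1 = - \frac{5}{6}$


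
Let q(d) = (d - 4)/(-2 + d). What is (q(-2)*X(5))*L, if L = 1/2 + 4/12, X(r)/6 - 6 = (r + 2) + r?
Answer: 135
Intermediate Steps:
X(r) = 48 + 12*r (X(r) = 36 + 6*((r + 2) + r) = 36 + 6*((2 + r) + r) = 36 + 6*(2 + 2*r) = 36 + (12 + 12*r) = 48 + 12*r)
q(d) = (-4 + d)/(-2 + d)
L = 5/6 (L = 1*(1/2) + 4*(1/12) = 1/2 + 1/3 = 5/6 ≈ 0.83333)
(q(-2)*X(5))*L = (((-4 - 2)/(-2 - 2))*(48 + 12*5))*(5/6) = ((-6/(-4))*(48 + 60))*(5/6) = (-1/4*(-6)*108)*(5/6) = ((3/2)*108)*(5/6) = 162*(5/6) = 135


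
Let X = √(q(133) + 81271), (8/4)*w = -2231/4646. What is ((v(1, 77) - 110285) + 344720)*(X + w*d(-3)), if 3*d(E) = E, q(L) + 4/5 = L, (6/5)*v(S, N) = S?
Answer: 136441655/2424 + 281323*√56530 ≈ 6.6944e+7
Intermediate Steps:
v(S, N) = 5*S/6
q(L) = -⅘ + L
w = -97/404 (w = (-2231/4646)/2 = (-2231*1/4646)/2 = (½)*(-97/202) = -97/404 ≈ -0.24010)
d(E) = E/3
X = 6*√56530/5 (X = √((-⅘ + 133) + 81271) = √(661/5 + 81271) = √(407016/5) = 6*√56530/5 ≈ 285.31)
((v(1, 77) - 110285) + 344720)*(X + w*d(-3)) = (((⅚)*1 - 110285) + 344720)*(6*√56530/5 - 97*(-3)/1212) = ((⅚ - 110285) + 344720)*(6*√56530/5 - 97/404*(-1)) = (-661705/6 + 344720)*(6*√56530/5 + 97/404) = 1406615*(97/404 + 6*√56530/5)/6 = 136441655/2424 + 281323*√56530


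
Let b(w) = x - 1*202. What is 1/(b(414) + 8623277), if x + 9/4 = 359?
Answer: 4/34493727 ≈ 1.1596e-7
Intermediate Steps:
x = 1427/4 (x = -9/4 + 359 = 1427/4 ≈ 356.75)
b(w) = 619/4 (b(w) = 1427/4 - 1*202 = 1427/4 - 202 = 619/4)
1/(b(414) + 8623277) = 1/(619/4 + 8623277) = 1/(34493727/4) = 4/34493727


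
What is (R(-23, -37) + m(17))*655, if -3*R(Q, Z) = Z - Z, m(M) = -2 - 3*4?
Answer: -9170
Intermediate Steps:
m(M) = -14 (m(M) = -2 - 12 = -14)
R(Q, Z) = 0 (R(Q, Z) = -(Z - Z)/3 = -1/3*0 = 0)
(R(-23, -37) + m(17))*655 = (0 - 14)*655 = -14*655 = -9170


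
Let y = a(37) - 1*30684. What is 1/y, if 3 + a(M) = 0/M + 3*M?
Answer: -1/30576 ≈ -3.2705e-5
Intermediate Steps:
a(M) = -3 + 3*M (a(M) = -3 + (0/M + 3*M) = -3 + (0 + 3*M) = -3 + 3*M)
y = -30576 (y = (-3 + 3*37) - 1*30684 = (-3 + 111) - 30684 = 108 - 30684 = -30576)
1/y = 1/(-30576) = -1/30576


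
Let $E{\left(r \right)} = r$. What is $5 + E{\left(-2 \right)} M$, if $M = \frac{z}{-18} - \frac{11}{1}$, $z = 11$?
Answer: $\frac{254}{9} \approx 28.222$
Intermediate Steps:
$M = - \frac{209}{18}$ ($M = \frac{11}{-18} - \frac{11}{1} = 11 \left(- \frac{1}{18}\right) - 11 = - \frac{11}{18} - 11 = - \frac{209}{18} \approx -11.611$)
$5 + E{\left(-2 \right)} M = 5 - - \frac{209}{9} = 5 + \frac{209}{9} = \frac{254}{9}$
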